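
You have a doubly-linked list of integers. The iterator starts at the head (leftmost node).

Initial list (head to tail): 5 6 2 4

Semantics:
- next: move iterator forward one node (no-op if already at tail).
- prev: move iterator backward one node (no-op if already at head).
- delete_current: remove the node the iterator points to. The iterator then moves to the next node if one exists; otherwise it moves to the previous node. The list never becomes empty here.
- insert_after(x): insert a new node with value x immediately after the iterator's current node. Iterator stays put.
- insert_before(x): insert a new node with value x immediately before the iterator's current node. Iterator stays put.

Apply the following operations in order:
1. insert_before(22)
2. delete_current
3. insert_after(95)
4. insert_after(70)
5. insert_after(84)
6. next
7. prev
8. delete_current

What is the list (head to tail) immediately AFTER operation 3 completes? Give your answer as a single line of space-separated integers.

After 1 (insert_before(22)): list=[22, 5, 6, 2, 4] cursor@5
After 2 (delete_current): list=[22, 6, 2, 4] cursor@6
After 3 (insert_after(95)): list=[22, 6, 95, 2, 4] cursor@6

Answer: 22 6 95 2 4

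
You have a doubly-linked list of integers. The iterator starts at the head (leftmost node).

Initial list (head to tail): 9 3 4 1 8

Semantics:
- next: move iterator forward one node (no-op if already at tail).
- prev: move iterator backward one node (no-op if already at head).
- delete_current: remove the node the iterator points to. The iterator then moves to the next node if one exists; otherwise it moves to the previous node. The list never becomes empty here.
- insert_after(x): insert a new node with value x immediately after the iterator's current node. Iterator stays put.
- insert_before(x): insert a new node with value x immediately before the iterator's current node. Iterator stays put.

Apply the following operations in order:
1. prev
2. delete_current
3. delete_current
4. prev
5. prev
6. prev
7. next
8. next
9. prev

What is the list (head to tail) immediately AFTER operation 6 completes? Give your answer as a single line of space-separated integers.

After 1 (prev): list=[9, 3, 4, 1, 8] cursor@9
After 2 (delete_current): list=[3, 4, 1, 8] cursor@3
After 3 (delete_current): list=[4, 1, 8] cursor@4
After 4 (prev): list=[4, 1, 8] cursor@4
After 5 (prev): list=[4, 1, 8] cursor@4
After 6 (prev): list=[4, 1, 8] cursor@4

Answer: 4 1 8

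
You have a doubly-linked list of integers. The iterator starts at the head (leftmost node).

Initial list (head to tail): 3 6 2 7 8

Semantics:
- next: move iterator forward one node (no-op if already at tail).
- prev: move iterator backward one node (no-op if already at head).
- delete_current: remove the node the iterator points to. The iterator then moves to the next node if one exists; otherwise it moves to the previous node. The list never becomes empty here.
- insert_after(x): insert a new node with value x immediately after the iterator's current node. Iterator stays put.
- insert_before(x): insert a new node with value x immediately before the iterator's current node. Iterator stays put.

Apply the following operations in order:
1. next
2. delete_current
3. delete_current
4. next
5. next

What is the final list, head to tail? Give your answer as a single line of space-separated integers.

After 1 (next): list=[3, 6, 2, 7, 8] cursor@6
After 2 (delete_current): list=[3, 2, 7, 8] cursor@2
After 3 (delete_current): list=[3, 7, 8] cursor@7
After 4 (next): list=[3, 7, 8] cursor@8
After 5 (next): list=[3, 7, 8] cursor@8

Answer: 3 7 8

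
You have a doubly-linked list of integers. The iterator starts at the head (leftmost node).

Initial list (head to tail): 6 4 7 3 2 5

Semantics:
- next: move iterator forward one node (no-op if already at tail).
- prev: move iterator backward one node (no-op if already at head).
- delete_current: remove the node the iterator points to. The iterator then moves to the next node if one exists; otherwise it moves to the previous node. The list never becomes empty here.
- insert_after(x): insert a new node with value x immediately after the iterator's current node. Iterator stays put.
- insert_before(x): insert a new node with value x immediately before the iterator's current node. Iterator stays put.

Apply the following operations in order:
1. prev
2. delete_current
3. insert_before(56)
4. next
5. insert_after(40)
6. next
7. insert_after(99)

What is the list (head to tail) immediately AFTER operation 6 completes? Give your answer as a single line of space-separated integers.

After 1 (prev): list=[6, 4, 7, 3, 2, 5] cursor@6
After 2 (delete_current): list=[4, 7, 3, 2, 5] cursor@4
After 3 (insert_before(56)): list=[56, 4, 7, 3, 2, 5] cursor@4
After 4 (next): list=[56, 4, 7, 3, 2, 5] cursor@7
After 5 (insert_after(40)): list=[56, 4, 7, 40, 3, 2, 5] cursor@7
After 6 (next): list=[56, 4, 7, 40, 3, 2, 5] cursor@40

Answer: 56 4 7 40 3 2 5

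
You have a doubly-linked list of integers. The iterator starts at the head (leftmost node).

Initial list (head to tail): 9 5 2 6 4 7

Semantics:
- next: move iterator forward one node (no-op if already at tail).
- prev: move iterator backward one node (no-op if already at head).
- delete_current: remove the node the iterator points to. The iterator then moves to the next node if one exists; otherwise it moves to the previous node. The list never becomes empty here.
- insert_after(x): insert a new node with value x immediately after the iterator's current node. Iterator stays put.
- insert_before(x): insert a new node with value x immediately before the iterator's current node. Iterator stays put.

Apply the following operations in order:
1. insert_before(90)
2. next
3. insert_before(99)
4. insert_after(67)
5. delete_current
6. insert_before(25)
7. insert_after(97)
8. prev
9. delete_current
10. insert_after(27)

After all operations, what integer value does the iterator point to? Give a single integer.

After 1 (insert_before(90)): list=[90, 9, 5, 2, 6, 4, 7] cursor@9
After 2 (next): list=[90, 9, 5, 2, 6, 4, 7] cursor@5
After 3 (insert_before(99)): list=[90, 9, 99, 5, 2, 6, 4, 7] cursor@5
After 4 (insert_after(67)): list=[90, 9, 99, 5, 67, 2, 6, 4, 7] cursor@5
After 5 (delete_current): list=[90, 9, 99, 67, 2, 6, 4, 7] cursor@67
After 6 (insert_before(25)): list=[90, 9, 99, 25, 67, 2, 6, 4, 7] cursor@67
After 7 (insert_after(97)): list=[90, 9, 99, 25, 67, 97, 2, 6, 4, 7] cursor@67
After 8 (prev): list=[90, 9, 99, 25, 67, 97, 2, 6, 4, 7] cursor@25
After 9 (delete_current): list=[90, 9, 99, 67, 97, 2, 6, 4, 7] cursor@67
After 10 (insert_after(27)): list=[90, 9, 99, 67, 27, 97, 2, 6, 4, 7] cursor@67

Answer: 67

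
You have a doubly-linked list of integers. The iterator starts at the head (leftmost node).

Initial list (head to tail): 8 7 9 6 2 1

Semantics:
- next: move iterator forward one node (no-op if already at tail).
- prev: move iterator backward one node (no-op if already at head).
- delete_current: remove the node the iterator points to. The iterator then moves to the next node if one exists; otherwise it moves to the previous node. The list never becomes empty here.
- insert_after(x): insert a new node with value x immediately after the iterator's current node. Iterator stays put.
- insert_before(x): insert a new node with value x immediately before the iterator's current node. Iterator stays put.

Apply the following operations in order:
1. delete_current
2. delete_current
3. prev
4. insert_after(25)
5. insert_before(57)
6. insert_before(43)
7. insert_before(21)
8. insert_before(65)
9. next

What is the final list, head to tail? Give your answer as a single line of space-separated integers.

Answer: 57 43 21 65 9 25 6 2 1

Derivation:
After 1 (delete_current): list=[7, 9, 6, 2, 1] cursor@7
After 2 (delete_current): list=[9, 6, 2, 1] cursor@9
After 3 (prev): list=[9, 6, 2, 1] cursor@9
After 4 (insert_after(25)): list=[9, 25, 6, 2, 1] cursor@9
After 5 (insert_before(57)): list=[57, 9, 25, 6, 2, 1] cursor@9
After 6 (insert_before(43)): list=[57, 43, 9, 25, 6, 2, 1] cursor@9
After 7 (insert_before(21)): list=[57, 43, 21, 9, 25, 6, 2, 1] cursor@9
After 8 (insert_before(65)): list=[57, 43, 21, 65, 9, 25, 6, 2, 1] cursor@9
After 9 (next): list=[57, 43, 21, 65, 9, 25, 6, 2, 1] cursor@25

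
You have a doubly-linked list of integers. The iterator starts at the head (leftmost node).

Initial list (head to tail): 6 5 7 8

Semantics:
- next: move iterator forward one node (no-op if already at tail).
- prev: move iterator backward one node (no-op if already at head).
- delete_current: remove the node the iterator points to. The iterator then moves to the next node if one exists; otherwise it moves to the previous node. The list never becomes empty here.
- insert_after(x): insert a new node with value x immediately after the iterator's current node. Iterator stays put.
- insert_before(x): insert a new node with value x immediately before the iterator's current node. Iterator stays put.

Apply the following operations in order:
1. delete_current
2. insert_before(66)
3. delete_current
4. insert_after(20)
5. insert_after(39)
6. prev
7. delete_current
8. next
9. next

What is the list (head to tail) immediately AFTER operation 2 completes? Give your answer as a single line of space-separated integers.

Answer: 66 5 7 8

Derivation:
After 1 (delete_current): list=[5, 7, 8] cursor@5
After 2 (insert_before(66)): list=[66, 5, 7, 8] cursor@5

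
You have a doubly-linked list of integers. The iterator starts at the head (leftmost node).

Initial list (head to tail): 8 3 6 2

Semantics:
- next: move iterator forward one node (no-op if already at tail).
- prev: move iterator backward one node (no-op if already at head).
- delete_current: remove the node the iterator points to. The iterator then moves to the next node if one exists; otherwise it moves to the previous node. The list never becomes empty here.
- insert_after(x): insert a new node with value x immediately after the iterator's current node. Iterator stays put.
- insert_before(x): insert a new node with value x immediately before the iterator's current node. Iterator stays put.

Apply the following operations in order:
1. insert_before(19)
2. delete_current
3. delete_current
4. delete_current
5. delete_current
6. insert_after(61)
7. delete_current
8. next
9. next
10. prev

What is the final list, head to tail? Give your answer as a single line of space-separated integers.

Answer: 61

Derivation:
After 1 (insert_before(19)): list=[19, 8, 3, 6, 2] cursor@8
After 2 (delete_current): list=[19, 3, 6, 2] cursor@3
After 3 (delete_current): list=[19, 6, 2] cursor@6
After 4 (delete_current): list=[19, 2] cursor@2
After 5 (delete_current): list=[19] cursor@19
After 6 (insert_after(61)): list=[19, 61] cursor@19
After 7 (delete_current): list=[61] cursor@61
After 8 (next): list=[61] cursor@61
After 9 (next): list=[61] cursor@61
After 10 (prev): list=[61] cursor@61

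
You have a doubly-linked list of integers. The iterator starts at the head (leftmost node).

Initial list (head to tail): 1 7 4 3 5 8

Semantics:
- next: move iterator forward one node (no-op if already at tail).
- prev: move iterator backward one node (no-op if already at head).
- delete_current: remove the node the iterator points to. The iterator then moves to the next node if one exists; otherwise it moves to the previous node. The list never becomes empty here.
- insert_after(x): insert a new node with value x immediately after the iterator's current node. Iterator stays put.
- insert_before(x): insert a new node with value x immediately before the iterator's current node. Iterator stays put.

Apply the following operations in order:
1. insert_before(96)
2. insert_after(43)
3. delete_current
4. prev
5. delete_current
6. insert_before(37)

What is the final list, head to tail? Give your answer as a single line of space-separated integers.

Answer: 37 43 7 4 3 5 8

Derivation:
After 1 (insert_before(96)): list=[96, 1, 7, 4, 3, 5, 8] cursor@1
After 2 (insert_after(43)): list=[96, 1, 43, 7, 4, 3, 5, 8] cursor@1
After 3 (delete_current): list=[96, 43, 7, 4, 3, 5, 8] cursor@43
After 4 (prev): list=[96, 43, 7, 4, 3, 5, 8] cursor@96
After 5 (delete_current): list=[43, 7, 4, 3, 5, 8] cursor@43
After 6 (insert_before(37)): list=[37, 43, 7, 4, 3, 5, 8] cursor@43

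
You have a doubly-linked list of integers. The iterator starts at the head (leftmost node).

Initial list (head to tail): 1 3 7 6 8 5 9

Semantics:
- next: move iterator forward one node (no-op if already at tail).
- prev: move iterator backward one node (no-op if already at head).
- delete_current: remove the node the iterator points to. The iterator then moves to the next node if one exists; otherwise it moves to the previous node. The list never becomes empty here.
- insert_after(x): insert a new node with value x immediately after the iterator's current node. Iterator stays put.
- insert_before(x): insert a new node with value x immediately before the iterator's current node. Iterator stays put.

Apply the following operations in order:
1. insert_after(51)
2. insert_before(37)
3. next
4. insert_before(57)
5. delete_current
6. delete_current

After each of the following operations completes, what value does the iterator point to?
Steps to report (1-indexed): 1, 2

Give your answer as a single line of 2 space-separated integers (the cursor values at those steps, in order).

After 1 (insert_after(51)): list=[1, 51, 3, 7, 6, 8, 5, 9] cursor@1
After 2 (insert_before(37)): list=[37, 1, 51, 3, 7, 6, 8, 5, 9] cursor@1
After 3 (next): list=[37, 1, 51, 3, 7, 6, 8, 5, 9] cursor@51
After 4 (insert_before(57)): list=[37, 1, 57, 51, 3, 7, 6, 8, 5, 9] cursor@51
After 5 (delete_current): list=[37, 1, 57, 3, 7, 6, 8, 5, 9] cursor@3
After 6 (delete_current): list=[37, 1, 57, 7, 6, 8, 5, 9] cursor@7

Answer: 1 1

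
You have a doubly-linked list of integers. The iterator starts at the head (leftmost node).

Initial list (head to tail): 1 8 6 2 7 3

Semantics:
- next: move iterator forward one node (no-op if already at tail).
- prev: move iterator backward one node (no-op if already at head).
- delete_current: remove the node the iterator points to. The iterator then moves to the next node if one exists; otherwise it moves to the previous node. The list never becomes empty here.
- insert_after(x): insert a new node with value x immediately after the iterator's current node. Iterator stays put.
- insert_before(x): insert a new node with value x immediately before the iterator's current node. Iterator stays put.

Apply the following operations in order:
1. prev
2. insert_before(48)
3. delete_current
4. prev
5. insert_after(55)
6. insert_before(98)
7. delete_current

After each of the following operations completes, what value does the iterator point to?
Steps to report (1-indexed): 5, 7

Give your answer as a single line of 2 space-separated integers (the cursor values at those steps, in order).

After 1 (prev): list=[1, 8, 6, 2, 7, 3] cursor@1
After 2 (insert_before(48)): list=[48, 1, 8, 6, 2, 7, 3] cursor@1
After 3 (delete_current): list=[48, 8, 6, 2, 7, 3] cursor@8
After 4 (prev): list=[48, 8, 6, 2, 7, 3] cursor@48
After 5 (insert_after(55)): list=[48, 55, 8, 6, 2, 7, 3] cursor@48
After 6 (insert_before(98)): list=[98, 48, 55, 8, 6, 2, 7, 3] cursor@48
After 7 (delete_current): list=[98, 55, 8, 6, 2, 7, 3] cursor@55

Answer: 48 55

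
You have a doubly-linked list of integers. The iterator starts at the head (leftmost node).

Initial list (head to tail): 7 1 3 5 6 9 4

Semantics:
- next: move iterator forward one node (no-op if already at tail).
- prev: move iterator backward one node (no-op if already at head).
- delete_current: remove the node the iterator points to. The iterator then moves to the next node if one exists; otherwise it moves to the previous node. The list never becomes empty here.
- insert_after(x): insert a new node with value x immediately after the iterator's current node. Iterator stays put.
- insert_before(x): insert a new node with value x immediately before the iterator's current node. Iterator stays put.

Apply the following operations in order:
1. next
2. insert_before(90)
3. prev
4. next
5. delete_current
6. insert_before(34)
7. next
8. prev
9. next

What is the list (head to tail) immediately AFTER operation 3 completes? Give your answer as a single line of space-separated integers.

After 1 (next): list=[7, 1, 3, 5, 6, 9, 4] cursor@1
After 2 (insert_before(90)): list=[7, 90, 1, 3, 5, 6, 9, 4] cursor@1
After 3 (prev): list=[7, 90, 1, 3, 5, 6, 9, 4] cursor@90

Answer: 7 90 1 3 5 6 9 4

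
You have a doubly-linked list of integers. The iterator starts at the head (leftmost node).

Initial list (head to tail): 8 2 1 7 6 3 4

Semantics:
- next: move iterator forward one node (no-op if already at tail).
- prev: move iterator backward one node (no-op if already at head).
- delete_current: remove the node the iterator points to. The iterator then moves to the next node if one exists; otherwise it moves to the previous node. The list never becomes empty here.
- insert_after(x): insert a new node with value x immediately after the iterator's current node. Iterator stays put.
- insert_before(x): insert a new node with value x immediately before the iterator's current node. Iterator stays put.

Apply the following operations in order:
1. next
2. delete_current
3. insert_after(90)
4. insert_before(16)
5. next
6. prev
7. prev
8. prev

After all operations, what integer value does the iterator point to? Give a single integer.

After 1 (next): list=[8, 2, 1, 7, 6, 3, 4] cursor@2
After 2 (delete_current): list=[8, 1, 7, 6, 3, 4] cursor@1
After 3 (insert_after(90)): list=[8, 1, 90, 7, 6, 3, 4] cursor@1
After 4 (insert_before(16)): list=[8, 16, 1, 90, 7, 6, 3, 4] cursor@1
After 5 (next): list=[8, 16, 1, 90, 7, 6, 3, 4] cursor@90
After 6 (prev): list=[8, 16, 1, 90, 7, 6, 3, 4] cursor@1
After 7 (prev): list=[8, 16, 1, 90, 7, 6, 3, 4] cursor@16
After 8 (prev): list=[8, 16, 1, 90, 7, 6, 3, 4] cursor@8

Answer: 8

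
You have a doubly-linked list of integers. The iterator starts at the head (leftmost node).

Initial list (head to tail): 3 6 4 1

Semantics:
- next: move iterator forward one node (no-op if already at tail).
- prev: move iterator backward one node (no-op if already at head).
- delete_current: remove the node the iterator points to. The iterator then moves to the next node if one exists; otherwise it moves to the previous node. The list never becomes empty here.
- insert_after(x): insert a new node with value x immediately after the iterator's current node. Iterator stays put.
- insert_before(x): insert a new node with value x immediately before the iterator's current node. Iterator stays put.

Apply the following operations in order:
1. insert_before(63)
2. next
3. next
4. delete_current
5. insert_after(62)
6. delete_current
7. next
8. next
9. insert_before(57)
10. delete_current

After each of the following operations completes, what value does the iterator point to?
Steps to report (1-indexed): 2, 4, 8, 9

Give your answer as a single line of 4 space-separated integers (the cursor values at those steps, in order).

After 1 (insert_before(63)): list=[63, 3, 6, 4, 1] cursor@3
After 2 (next): list=[63, 3, 6, 4, 1] cursor@6
After 3 (next): list=[63, 3, 6, 4, 1] cursor@4
After 4 (delete_current): list=[63, 3, 6, 1] cursor@1
After 5 (insert_after(62)): list=[63, 3, 6, 1, 62] cursor@1
After 6 (delete_current): list=[63, 3, 6, 62] cursor@62
After 7 (next): list=[63, 3, 6, 62] cursor@62
After 8 (next): list=[63, 3, 6, 62] cursor@62
After 9 (insert_before(57)): list=[63, 3, 6, 57, 62] cursor@62
After 10 (delete_current): list=[63, 3, 6, 57] cursor@57

Answer: 6 1 62 62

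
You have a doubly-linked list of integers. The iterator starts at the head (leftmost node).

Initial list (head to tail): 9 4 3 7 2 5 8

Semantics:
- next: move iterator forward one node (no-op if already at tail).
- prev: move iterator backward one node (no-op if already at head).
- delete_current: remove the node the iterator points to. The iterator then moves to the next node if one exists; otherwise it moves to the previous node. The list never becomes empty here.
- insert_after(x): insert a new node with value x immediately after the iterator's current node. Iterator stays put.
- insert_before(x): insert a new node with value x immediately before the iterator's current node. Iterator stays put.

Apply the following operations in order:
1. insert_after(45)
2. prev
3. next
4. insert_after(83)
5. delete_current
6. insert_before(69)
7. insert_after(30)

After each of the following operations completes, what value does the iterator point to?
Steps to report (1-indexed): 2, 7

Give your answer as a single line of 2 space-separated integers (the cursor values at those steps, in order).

After 1 (insert_after(45)): list=[9, 45, 4, 3, 7, 2, 5, 8] cursor@9
After 2 (prev): list=[9, 45, 4, 3, 7, 2, 5, 8] cursor@9
After 3 (next): list=[9, 45, 4, 3, 7, 2, 5, 8] cursor@45
After 4 (insert_after(83)): list=[9, 45, 83, 4, 3, 7, 2, 5, 8] cursor@45
After 5 (delete_current): list=[9, 83, 4, 3, 7, 2, 5, 8] cursor@83
After 6 (insert_before(69)): list=[9, 69, 83, 4, 3, 7, 2, 5, 8] cursor@83
After 7 (insert_after(30)): list=[9, 69, 83, 30, 4, 3, 7, 2, 5, 8] cursor@83

Answer: 9 83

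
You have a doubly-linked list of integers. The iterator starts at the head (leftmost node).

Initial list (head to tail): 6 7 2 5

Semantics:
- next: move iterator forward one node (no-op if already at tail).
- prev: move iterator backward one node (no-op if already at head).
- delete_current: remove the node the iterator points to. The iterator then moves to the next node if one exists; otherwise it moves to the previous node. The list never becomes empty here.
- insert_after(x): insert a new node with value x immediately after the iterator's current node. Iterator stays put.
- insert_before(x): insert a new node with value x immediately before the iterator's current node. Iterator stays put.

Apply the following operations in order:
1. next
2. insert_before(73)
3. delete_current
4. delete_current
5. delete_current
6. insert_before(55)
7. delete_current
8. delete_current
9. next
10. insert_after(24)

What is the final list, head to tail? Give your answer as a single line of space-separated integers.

After 1 (next): list=[6, 7, 2, 5] cursor@7
After 2 (insert_before(73)): list=[6, 73, 7, 2, 5] cursor@7
After 3 (delete_current): list=[6, 73, 2, 5] cursor@2
After 4 (delete_current): list=[6, 73, 5] cursor@5
After 5 (delete_current): list=[6, 73] cursor@73
After 6 (insert_before(55)): list=[6, 55, 73] cursor@73
After 7 (delete_current): list=[6, 55] cursor@55
After 8 (delete_current): list=[6] cursor@6
After 9 (next): list=[6] cursor@6
After 10 (insert_after(24)): list=[6, 24] cursor@6

Answer: 6 24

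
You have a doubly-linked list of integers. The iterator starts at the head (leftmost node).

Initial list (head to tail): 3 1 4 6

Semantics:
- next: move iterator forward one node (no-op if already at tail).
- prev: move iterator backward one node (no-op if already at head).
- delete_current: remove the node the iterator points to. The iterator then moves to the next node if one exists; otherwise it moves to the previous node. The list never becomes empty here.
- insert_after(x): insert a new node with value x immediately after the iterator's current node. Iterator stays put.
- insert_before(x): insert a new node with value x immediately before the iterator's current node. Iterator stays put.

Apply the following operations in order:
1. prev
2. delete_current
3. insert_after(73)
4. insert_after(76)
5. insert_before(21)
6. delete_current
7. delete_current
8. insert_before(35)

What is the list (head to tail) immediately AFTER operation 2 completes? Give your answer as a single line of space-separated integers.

After 1 (prev): list=[3, 1, 4, 6] cursor@3
After 2 (delete_current): list=[1, 4, 6] cursor@1

Answer: 1 4 6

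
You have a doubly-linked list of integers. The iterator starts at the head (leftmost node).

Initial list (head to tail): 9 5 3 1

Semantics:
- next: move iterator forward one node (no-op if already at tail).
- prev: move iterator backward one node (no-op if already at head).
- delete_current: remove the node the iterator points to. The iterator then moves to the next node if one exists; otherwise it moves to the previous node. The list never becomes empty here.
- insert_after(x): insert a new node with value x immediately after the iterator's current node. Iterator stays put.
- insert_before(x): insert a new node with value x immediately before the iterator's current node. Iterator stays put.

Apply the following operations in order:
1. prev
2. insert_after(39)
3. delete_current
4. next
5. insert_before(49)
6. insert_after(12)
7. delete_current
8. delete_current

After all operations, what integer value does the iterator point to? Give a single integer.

Answer: 3

Derivation:
After 1 (prev): list=[9, 5, 3, 1] cursor@9
After 2 (insert_after(39)): list=[9, 39, 5, 3, 1] cursor@9
After 3 (delete_current): list=[39, 5, 3, 1] cursor@39
After 4 (next): list=[39, 5, 3, 1] cursor@5
After 5 (insert_before(49)): list=[39, 49, 5, 3, 1] cursor@5
After 6 (insert_after(12)): list=[39, 49, 5, 12, 3, 1] cursor@5
After 7 (delete_current): list=[39, 49, 12, 3, 1] cursor@12
After 8 (delete_current): list=[39, 49, 3, 1] cursor@3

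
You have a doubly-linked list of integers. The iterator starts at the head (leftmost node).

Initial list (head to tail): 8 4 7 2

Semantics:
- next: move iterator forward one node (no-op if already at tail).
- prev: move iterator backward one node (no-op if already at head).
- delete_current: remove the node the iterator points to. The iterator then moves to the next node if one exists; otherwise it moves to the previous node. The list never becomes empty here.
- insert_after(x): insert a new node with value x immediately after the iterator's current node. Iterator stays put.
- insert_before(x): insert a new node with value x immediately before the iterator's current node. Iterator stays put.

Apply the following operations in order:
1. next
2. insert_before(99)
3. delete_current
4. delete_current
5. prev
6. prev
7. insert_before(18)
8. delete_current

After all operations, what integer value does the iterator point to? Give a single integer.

After 1 (next): list=[8, 4, 7, 2] cursor@4
After 2 (insert_before(99)): list=[8, 99, 4, 7, 2] cursor@4
After 3 (delete_current): list=[8, 99, 7, 2] cursor@7
After 4 (delete_current): list=[8, 99, 2] cursor@2
After 5 (prev): list=[8, 99, 2] cursor@99
After 6 (prev): list=[8, 99, 2] cursor@8
After 7 (insert_before(18)): list=[18, 8, 99, 2] cursor@8
After 8 (delete_current): list=[18, 99, 2] cursor@99

Answer: 99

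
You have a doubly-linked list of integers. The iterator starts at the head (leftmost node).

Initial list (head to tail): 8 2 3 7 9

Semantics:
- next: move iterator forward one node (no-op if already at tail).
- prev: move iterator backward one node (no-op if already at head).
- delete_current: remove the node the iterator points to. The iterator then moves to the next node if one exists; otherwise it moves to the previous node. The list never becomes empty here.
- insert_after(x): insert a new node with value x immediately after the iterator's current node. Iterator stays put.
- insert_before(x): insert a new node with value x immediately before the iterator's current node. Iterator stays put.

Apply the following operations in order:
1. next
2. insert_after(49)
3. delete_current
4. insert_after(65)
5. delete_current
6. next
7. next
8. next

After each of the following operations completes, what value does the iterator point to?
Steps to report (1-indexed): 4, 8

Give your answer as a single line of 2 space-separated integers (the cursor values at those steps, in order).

Answer: 49 9

Derivation:
After 1 (next): list=[8, 2, 3, 7, 9] cursor@2
After 2 (insert_after(49)): list=[8, 2, 49, 3, 7, 9] cursor@2
After 3 (delete_current): list=[8, 49, 3, 7, 9] cursor@49
After 4 (insert_after(65)): list=[8, 49, 65, 3, 7, 9] cursor@49
After 5 (delete_current): list=[8, 65, 3, 7, 9] cursor@65
After 6 (next): list=[8, 65, 3, 7, 9] cursor@3
After 7 (next): list=[8, 65, 3, 7, 9] cursor@7
After 8 (next): list=[8, 65, 3, 7, 9] cursor@9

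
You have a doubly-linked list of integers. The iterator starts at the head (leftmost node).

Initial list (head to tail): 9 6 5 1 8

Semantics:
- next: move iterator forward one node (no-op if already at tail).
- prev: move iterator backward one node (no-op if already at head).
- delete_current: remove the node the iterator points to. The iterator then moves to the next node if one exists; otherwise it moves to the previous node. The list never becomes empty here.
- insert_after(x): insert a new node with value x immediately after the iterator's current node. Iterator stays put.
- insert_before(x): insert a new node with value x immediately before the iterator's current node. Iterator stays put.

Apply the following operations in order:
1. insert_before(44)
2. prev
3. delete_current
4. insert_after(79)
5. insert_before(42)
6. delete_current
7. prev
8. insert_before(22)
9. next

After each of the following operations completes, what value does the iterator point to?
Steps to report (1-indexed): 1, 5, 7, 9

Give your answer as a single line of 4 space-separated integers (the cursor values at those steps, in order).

After 1 (insert_before(44)): list=[44, 9, 6, 5, 1, 8] cursor@9
After 2 (prev): list=[44, 9, 6, 5, 1, 8] cursor@44
After 3 (delete_current): list=[9, 6, 5, 1, 8] cursor@9
After 4 (insert_after(79)): list=[9, 79, 6, 5, 1, 8] cursor@9
After 5 (insert_before(42)): list=[42, 9, 79, 6, 5, 1, 8] cursor@9
After 6 (delete_current): list=[42, 79, 6, 5, 1, 8] cursor@79
After 7 (prev): list=[42, 79, 6, 5, 1, 8] cursor@42
After 8 (insert_before(22)): list=[22, 42, 79, 6, 5, 1, 8] cursor@42
After 9 (next): list=[22, 42, 79, 6, 5, 1, 8] cursor@79

Answer: 9 9 42 79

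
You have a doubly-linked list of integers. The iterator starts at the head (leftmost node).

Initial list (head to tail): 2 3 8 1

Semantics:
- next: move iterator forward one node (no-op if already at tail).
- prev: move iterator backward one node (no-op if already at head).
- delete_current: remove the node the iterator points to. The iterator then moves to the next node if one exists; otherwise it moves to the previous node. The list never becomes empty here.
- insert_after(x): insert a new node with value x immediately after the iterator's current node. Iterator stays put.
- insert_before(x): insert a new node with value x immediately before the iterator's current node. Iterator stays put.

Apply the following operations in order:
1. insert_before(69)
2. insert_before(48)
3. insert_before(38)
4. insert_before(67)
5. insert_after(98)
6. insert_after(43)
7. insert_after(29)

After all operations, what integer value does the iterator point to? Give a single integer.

After 1 (insert_before(69)): list=[69, 2, 3, 8, 1] cursor@2
After 2 (insert_before(48)): list=[69, 48, 2, 3, 8, 1] cursor@2
After 3 (insert_before(38)): list=[69, 48, 38, 2, 3, 8, 1] cursor@2
After 4 (insert_before(67)): list=[69, 48, 38, 67, 2, 3, 8, 1] cursor@2
After 5 (insert_after(98)): list=[69, 48, 38, 67, 2, 98, 3, 8, 1] cursor@2
After 6 (insert_after(43)): list=[69, 48, 38, 67, 2, 43, 98, 3, 8, 1] cursor@2
After 7 (insert_after(29)): list=[69, 48, 38, 67, 2, 29, 43, 98, 3, 8, 1] cursor@2

Answer: 2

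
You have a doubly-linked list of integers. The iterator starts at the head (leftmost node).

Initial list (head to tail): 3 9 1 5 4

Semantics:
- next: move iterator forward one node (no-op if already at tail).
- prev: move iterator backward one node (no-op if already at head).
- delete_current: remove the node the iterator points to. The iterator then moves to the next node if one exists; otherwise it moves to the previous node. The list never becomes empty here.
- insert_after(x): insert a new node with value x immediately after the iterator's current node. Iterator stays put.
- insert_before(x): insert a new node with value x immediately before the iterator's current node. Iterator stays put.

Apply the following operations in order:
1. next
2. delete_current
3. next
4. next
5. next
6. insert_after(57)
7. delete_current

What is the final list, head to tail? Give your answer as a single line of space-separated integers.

After 1 (next): list=[3, 9, 1, 5, 4] cursor@9
After 2 (delete_current): list=[3, 1, 5, 4] cursor@1
After 3 (next): list=[3, 1, 5, 4] cursor@5
After 4 (next): list=[3, 1, 5, 4] cursor@4
After 5 (next): list=[3, 1, 5, 4] cursor@4
After 6 (insert_after(57)): list=[3, 1, 5, 4, 57] cursor@4
After 7 (delete_current): list=[3, 1, 5, 57] cursor@57

Answer: 3 1 5 57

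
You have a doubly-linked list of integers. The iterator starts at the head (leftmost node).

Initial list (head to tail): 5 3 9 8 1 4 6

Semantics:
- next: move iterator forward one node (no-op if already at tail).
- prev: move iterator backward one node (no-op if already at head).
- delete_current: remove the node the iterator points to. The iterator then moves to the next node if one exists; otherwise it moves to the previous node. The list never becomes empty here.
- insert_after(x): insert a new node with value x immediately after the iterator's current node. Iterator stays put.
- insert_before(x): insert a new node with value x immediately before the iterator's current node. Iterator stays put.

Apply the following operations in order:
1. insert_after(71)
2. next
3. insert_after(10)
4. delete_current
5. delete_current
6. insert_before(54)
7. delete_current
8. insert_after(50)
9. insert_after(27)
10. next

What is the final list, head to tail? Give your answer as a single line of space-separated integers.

Answer: 5 54 9 27 50 8 1 4 6

Derivation:
After 1 (insert_after(71)): list=[5, 71, 3, 9, 8, 1, 4, 6] cursor@5
After 2 (next): list=[5, 71, 3, 9, 8, 1, 4, 6] cursor@71
After 3 (insert_after(10)): list=[5, 71, 10, 3, 9, 8, 1, 4, 6] cursor@71
After 4 (delete_current): list=[5, 10, 3, 9, 8, 1, 4, 6] cursor@10
After 5 (delete_current): list=[5, 3, 9, 8, 1, 4, 6] cursor@3
After 6 (insert_before(54)): list=[5, 54, 3, 9, 8, 1, 4, 6] cursor@3
After 7 (delete_current): list=[5, 54, 9, 8, 1, 4, 6] cursor@9
After 8 (insert_after(50)): list=[5, 54, 9, 50, 8, 1, 4, 6] cursor@9
After 9 (insert_after(27)): list=[5, 54, 9, 27, 50, 8, 1, 4, 6] cursor@9
After 10 (next): list=[5, 54, 9, 27, 50, 8, 1, 4, 6] cursor@27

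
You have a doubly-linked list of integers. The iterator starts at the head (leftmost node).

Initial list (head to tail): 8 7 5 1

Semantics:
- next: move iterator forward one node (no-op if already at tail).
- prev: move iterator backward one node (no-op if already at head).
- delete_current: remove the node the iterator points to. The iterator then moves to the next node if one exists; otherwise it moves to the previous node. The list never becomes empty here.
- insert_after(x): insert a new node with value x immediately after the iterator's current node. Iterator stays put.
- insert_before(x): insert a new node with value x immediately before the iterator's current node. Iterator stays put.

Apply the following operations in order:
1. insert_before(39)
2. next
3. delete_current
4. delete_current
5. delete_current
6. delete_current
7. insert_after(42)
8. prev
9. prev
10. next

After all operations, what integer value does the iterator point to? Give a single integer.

Answer: 42

Derivation:
After 1 (insert_before(39)): list=[39, 8, 7, 5, 1] cursor@8
After 2 (next): list=[39, 8, 7, 5, 1] cursor@7
After 3 (delete_current): list=[39, 8, 5, 1] cursor@5
After 4 (delete_current): list=[39, 8, 1] cursor@1
After 5 (delete_current): list=[39, 8] cursor@8
After 6 (delete_current): list=[39] cursor@39
After 7 (insert_after(42)): list=[39, 42] cursor@39
After 8 (prev): list=[39, 42] cursor@39
After 9 (prev): list=[39, 42] cursor@39
After 10 (next): list=[39, 42] cursor@42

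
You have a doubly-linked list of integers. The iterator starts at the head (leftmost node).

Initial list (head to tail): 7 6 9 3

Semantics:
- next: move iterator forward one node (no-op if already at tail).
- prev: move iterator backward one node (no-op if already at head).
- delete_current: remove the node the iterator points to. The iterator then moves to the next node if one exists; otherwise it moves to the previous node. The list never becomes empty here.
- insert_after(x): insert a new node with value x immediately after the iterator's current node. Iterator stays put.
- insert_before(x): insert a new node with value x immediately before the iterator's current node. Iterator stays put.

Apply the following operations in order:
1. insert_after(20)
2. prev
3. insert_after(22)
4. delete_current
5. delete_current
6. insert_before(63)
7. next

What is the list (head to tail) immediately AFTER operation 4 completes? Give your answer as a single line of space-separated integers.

Answer: 22 20 6 9 3

Derivation:
After 1 (insert_after(20)): list=[7, 20, 6, 9, 3] cursor@7
After 2 (prev): list=[7, 20, 6, 9, 3] cursor@7
After 3 (insert_after(22)): list=[7, 22, 20, 6, 9, 3] cursor@7
After 4 (delete_current): list=[22, 20, 6, 9, 3] cursor@22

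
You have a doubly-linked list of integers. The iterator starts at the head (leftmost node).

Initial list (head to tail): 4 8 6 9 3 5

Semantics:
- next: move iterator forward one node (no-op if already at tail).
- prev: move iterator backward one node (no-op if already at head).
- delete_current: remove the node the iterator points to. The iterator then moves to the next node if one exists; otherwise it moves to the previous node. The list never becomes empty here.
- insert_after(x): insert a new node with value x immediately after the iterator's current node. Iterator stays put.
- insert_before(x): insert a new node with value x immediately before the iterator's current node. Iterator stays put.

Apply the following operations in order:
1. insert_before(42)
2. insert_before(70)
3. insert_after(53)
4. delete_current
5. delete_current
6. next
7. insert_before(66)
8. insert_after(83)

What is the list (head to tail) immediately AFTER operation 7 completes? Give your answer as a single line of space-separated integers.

After 1 (insert_before(42)): list=[42, 4, 8, 6, 9, 3, 5] cursor@4
After 2 (insert_before(70)): list=[42, 70, 4, 8, 6, 9, 3, 5] cursor@4
After 3 (insert_after(53)): list=[42, 70, 4, 53, 8, 6, 9, 3, 5] cursor@4
After 4 (delete_current): list=[42, 70, 53, 8, 6, 9, 3, 5] cursor@53
After 5 (delete_current): list=[42, 70, 8, 6, 9, 3, 5] cursor@8
After 6 (next): list=[42, 70, 8, 6, 9, 3, 5] cursor@6
After 7 (insert_before(66)): list=[42, 70, 8, 66, 6, 9, 3, 5] cursor@6

Answer: 42 70 8 66 6 9 3 5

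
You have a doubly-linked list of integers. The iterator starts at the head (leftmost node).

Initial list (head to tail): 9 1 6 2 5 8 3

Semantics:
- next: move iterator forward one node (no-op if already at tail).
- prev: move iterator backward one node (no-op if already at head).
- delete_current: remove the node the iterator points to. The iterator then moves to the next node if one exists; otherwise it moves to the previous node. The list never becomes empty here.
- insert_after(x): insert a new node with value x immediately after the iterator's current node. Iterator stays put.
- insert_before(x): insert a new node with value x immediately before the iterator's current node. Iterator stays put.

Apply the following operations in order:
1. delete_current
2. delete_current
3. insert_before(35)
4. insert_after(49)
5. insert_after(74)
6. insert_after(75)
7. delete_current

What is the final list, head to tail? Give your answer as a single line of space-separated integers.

After 1 (delete_current): list=[1, 6, 2, 5, 8, 3] cursor@1
After 2 (delete_current): list=[6, 2, 5, 8, 3] cursor@6
After 3 (insert_before(35)): list=[35, 6, 2, 5, 8, 3] cursor@6
After 4 (insert_after(49)): list=[35, 6, 49, 2, 5, 8, 3] cursor@6
After 5 (insert_after(74)): list=[35, 6, 74, 49, 2, 5, 8, 3] cursor@6
After 6 (insert_after(75)): list=[35, 6, 75, 74, 49, 2, 5, 8, 3] cursor@6
After 7 (delete_current): list=[35, 75, 74, 49, 2, 5, 8, 3] cursor@75

Answer: 35 75 74 49 2 5 8 3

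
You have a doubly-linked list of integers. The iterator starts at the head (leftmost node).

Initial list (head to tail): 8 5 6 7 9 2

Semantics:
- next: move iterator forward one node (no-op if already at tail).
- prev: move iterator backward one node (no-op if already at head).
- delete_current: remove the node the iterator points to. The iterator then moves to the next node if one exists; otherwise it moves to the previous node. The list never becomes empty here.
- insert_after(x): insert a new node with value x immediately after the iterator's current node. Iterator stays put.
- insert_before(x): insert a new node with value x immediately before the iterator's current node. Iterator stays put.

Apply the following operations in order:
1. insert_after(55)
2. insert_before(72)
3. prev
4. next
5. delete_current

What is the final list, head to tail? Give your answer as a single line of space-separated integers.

After 1 (insert_after(55)): list=[8, 55, 5, 6, 7, 9, 2] cursor@8
After 2 (insert_before(72)): list=[72, 8, 55, 5, 6, 7, 9, 2] cursor@8
After 3 (prev): list=[72, 8, 55, 5, 6, 7, 9, 2] cursor@72
After 4 (next): list=[72, 8, 55, 5, 6, 7, 9, 2] cursor@8
After 5 (delete_current): list=[72, 55, 5, 6, 7, 9, 2] cursor@55

Answer: 72 55 5 6 7 9 2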